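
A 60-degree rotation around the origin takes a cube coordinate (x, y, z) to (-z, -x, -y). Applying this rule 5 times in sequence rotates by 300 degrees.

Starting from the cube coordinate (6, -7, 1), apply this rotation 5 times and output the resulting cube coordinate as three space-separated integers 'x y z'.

Answer: 7 -1 -6

Derivation:
Start: (6, -7, 1)
Step 1: (6, -7, 1) -> (-(1), -(6), -(-7)) = (-1, -6, 7)
Step 2: (-1, -6, 7) -> (-(7), -(-1), -(-6)) = (-7, 1, 6)
Step 3: (-7, 1, 6) -> (-(6), -(-7), -(1)) = (-6, 7, -1)
Step 4: (-6, 7, -1) -> (-(-1), -(-6), -(7)) = (1, 6, -7)
Step 5: (1, 6, -7) -> (-(-7), -(1), -(6)) = (7, -1, -6)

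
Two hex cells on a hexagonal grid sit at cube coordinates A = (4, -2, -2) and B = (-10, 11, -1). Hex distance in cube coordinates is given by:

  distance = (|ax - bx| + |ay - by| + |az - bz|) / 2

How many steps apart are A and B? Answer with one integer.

Answer: 14

Derivation:
|ax - bx| = |4 - (-10)| = 14
|ay - by| = |-2 - 11| = 13
|az - bz| = |-2 - (-1)| = 1
distance = (14 + 13 + 1) / 2 = 28 / 2 = 14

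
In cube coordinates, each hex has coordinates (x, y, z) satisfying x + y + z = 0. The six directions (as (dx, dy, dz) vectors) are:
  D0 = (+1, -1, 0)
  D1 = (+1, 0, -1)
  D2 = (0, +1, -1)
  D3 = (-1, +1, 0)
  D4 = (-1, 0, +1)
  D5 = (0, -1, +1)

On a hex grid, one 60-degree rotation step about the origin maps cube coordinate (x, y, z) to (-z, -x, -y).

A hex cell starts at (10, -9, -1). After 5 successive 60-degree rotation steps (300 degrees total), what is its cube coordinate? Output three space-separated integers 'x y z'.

Answer: 9 1 -10

Derivation:
Start: (10, -9, -1)
Step 1: (10, -9, -1) -> (-(-1), -(10), -(-9)) = (1, -10, 9)
Step 2: (1, -10, 9) -> (-(9), -(1), -(-10)) = (-9, -1, 10)
Step 3: (-9, -1, 10) -> (-(10), -(-9), -(-1)) = (-10, 9, 1)
Step 4: (-10, 9, 1) -> (-(1), -(-10), -(9)) = (-1, 10, -9)
Step 5: (-1, 10, -9) -> (-(-9), -(-1), -(10)) = (9, 1, -10)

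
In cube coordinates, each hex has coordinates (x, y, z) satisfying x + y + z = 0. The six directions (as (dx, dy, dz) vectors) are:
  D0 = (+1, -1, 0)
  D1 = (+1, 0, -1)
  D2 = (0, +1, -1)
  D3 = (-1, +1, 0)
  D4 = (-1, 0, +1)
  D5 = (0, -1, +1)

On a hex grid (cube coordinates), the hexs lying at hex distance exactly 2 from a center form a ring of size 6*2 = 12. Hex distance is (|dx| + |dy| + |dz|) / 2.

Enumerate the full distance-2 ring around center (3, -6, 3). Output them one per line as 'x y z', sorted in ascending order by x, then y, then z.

Answer: 1 -6 5
1 -5 4
1 -4 3
2 -7 5
2 -4 2
3 -8 5
3 -4 1
4 -8 4
4 -5 1
5 -8 3
5 -7 2
5 -6 1

Derivation:
Walk ring at distance 2 from (3, -6, 3):
Start at center + D4*2 = (1, -6, 5)
  hex 0: (1, -6, 5)
  hex 1: (2, -7, 5)
  hex 2: (3, -8, 5)
  hex 3: (4, -8, 4)
  hex 4: (5, -8, 3)
  hex 5: (5, -7, 2)
  hex 6: (5, -6, 1)
  hex 7: (4, -5, 1)
  hex 8: (3, -4, 1)
  hex 9: (2, -4, 2)
  hex 10: (1, -4, 3)
  hex 11: (1, -5, 4)
Sorted: 12 hexes.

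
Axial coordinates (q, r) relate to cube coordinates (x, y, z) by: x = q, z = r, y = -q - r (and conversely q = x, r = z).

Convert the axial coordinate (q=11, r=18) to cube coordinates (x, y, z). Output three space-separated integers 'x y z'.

x = q = 11
z = r = 18
y = -x - z = -(11) - (18) = -29

Answer: 11 -29 18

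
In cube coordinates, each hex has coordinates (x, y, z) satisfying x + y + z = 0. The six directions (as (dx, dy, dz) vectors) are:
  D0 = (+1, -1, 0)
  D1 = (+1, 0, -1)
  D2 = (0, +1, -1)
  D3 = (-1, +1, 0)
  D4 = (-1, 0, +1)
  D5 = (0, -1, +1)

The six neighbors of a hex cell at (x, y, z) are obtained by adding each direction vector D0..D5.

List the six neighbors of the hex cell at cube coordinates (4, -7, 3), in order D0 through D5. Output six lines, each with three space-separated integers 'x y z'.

Answer: 5 -8 3
5 -7 2
4 -6 2
3 -6 3
3 -7 4
4 -8 4

Derivation:
Center: (4, -7, 3). Add each direction:
  D0: (4, -7, 3) + (1, -1, 0) = (5, -8, 3)
  D1: (4, -7, 3) + (1, 0, -1) = (5, -7, 2)
  D2: (4, -7, 3) + (0, 1, -1) = (4, -6, 2)
  D3: (4, -7, 3) + (-1, 1, 0) = (3, -6, 3)
  D4: (4, -7, 3) + (-1, 0, 1) = (3, -7, 4)
  D5: (4, -7, 3) + (0, -1, 1) = (4, -8, 4)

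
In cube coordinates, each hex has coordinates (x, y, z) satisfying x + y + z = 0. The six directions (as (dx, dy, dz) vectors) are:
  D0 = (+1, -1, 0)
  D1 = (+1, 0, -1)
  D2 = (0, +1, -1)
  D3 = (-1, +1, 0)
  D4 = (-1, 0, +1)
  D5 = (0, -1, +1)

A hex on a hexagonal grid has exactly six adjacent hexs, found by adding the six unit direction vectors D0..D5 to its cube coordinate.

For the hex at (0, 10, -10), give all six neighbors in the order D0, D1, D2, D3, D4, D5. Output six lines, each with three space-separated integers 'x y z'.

Answer: 1 9 -10
1 10 -11
0 11 -11
-1 11 -10
-1 10 -9
0 9 -9

Derivation:
Center: (0, 10, -10). Add each direction:
  D0: (0, 10, -10) + (1, -1, 0) = (1, 9, -10)
  D1: (0, 10, -10) + (1, 0, -1) = (1, 10, -11)
  D2: (0, 10, -10) + (0, 1, -1) = (0, 11, -11)
  D3: (0, 10, -10) + (-1, 1, 0) = (-1, 11, -10)
  D4: (0, 10, -10) + (-1, 0, 1) = (-1, 10, -9)
  D5: (0, 10, -10) + (0, -1, 1) = (0, 9, -9)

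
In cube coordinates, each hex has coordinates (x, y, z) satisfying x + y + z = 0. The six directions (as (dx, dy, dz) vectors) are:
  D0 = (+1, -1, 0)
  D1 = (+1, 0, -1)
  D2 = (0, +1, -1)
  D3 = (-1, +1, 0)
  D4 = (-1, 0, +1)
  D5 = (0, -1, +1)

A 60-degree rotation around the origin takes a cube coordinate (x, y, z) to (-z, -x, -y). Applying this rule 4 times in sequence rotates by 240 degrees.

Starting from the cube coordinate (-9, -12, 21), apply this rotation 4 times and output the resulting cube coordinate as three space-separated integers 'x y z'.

Start: (-9, -12, 21)
Step 1: (-9, -12, 21) -> (-(21), -(-9), -(-12)) = (-21, 9, 12)
Step 2: (-21, 9, 12) -> (-(12), -(-21), -(9)) = (-12, 21, -9)
Step 3: (-12, 21, -9) -> (-(-9), -(-12), -(21)) = (9, 12, -21)
Step 4: (9, 12, -21) -> (-(-21), -(9), -(12)) = (21, -9, -12)

Answer: 21 -9 -12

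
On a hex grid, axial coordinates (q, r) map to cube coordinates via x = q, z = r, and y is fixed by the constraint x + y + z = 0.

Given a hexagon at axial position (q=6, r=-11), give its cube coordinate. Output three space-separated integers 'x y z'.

x = q = 6
z = r = -11
y = -x - z = -(6) - (-11) = 5

Answer: 6 5 -11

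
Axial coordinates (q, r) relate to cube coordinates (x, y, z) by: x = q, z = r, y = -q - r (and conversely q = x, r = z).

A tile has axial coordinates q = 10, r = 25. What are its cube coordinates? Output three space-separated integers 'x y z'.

x = q = 10
z = r = 25
y = -x - z = -(10) - (25) = -35

Answer: 10 -35 25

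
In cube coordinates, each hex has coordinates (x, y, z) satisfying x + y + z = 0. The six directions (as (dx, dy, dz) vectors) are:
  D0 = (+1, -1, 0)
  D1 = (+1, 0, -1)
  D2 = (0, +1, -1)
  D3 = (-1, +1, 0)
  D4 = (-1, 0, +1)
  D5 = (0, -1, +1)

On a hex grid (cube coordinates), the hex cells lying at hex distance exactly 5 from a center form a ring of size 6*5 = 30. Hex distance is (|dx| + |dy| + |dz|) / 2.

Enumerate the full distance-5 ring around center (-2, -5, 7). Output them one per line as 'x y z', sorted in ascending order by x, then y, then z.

Answer: -7 -5 12
-7 -4 11
-7 -3 10
-7 -2 9
-7 -1 8
-7 0 7
-6 -6 12
-6 0 6
-5 -7 12
-5 0 5
-4 -8 12
-4 0 4
-3 -9 12
-3 0 3
-2 -10 12
-2 0 2
-1 -10 11
-1 -1 2
0 -10 10
0 -2 2
1 -10 9
1 -3 2
2 -10 8
2 -4 2
3 -10 7
3 -9 6
3 -8 5
3 -7 4
3 -6 3
3 -5 2

Derivation:
Walk ring at distance 5 from (-2, -5, 7):
Start at center + D4*5 = (-7, -5, 12)
  hex 0: (-7, -5, 12)
  hex 1: (-6, -6, 12)
  hex 2: (-5, -7, 12)
  hex 3: (-4, -8, 12)
  hex 4: (-3, -9, 12)
  hex 5: (-2, -10, 12)
  hex 6: (-1, -10, 11)
  hex 7: (0, -10, 10)
  hex 8: (1, -10, 9)
  hex 9: (2, -10, 8)
  hex 10: (3, -10, 7)
  hex 11: (3, -9, 6)
  hex 12: (3, -8, 5)
  hex 13: (3, -7, 4)
  hex 14: (3, -6, 3)
  hex 15: (3, -5, 2)
  hex 16: (2, -4, 2)
  hex 17: (1, -3, 2)
  hex 18: (0, -2, 2)
  hex 19: (-1, -1, 2)
  hex 20: (-2, 0, 2)
  hex 21: (-3, 0, 3)
  hex 22: (-4, 0, 4)
  hex 23: (-5, 0, 5)
  hex 24: (-6, 0, 6)
  hex 25: (-7, 0, 7)
  hex 26: (-7, -1, 8)
  hex 27: (-7, -2, 9)
  hex 28: (-7, -3, 10)
  hex 29: (-7, -4, 11)
Sorted: 30 hexes.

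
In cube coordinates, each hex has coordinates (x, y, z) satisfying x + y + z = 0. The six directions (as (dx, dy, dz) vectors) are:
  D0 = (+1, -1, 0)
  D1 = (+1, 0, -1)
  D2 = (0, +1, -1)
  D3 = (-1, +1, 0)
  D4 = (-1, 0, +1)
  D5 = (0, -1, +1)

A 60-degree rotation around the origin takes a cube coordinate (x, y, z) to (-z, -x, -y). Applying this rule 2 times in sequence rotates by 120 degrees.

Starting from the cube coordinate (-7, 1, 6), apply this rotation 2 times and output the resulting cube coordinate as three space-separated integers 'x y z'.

Start: (-7, 1, 6)
Step 1: (-7, 1, 6) -> (-(6), -(-7), -(1)) = (-6, 7, -1)
Step 2: (-6, 7, -1) -> (-(-1), -(-6), -(7)) = (1, 6, -7)

Answer: 1 6 -7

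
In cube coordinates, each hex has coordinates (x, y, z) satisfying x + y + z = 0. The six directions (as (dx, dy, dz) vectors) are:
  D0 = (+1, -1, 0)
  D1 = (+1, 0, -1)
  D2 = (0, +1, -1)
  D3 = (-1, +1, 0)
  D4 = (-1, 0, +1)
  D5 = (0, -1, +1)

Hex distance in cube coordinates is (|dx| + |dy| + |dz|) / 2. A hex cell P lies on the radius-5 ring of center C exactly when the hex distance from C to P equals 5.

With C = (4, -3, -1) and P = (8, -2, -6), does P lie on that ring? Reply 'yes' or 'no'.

|px - cx| = |8 - 4| = 4
|py - cy| = |-2 - (-3)| = 1
|pz - cz| = |-6 - (-1)| = 5
distance = (4+1+5)/2 = 10/2 = 5
radius = 5; distance == radius -> yes

Answer: yes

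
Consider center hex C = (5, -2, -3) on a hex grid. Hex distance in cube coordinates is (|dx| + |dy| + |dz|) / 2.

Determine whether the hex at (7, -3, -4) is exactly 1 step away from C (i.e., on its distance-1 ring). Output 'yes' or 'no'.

Answer: no

Derivation:
|px - cx| = |7 - 5| = 2
|py - cy| = |-3 - (-2)| = 1
|pz - cz| = |-4 - (-3)| = 1
distance = (2+1+1)/2 = 4/2 = 2
radius = 1; distance != radius -> no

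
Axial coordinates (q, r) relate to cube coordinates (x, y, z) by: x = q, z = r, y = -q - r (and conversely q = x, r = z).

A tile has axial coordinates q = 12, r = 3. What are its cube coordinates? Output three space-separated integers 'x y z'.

x = q = 12
z = r = 3
y = -x - z = -(12) - (3) = -15

Answer: 12 -15 3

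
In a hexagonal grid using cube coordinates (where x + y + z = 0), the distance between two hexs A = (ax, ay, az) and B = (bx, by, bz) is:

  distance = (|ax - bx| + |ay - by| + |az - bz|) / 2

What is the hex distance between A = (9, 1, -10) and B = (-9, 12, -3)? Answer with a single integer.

|ax - bx| = |9 - (-9)| = 18
|ay - by| = |1 - 12| = 11
|az - bz| = |-10 - (-3)| = 7
distance = (18 + 11 + 7) / 2 = 36 / 2 = 18

Answer: 18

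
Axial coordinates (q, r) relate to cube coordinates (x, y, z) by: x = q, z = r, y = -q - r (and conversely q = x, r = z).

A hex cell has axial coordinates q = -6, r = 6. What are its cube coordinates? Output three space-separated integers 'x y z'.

Answer: -6 0 6

Derivation:
x = q = -6
z = r = 6
y = -x - z = -(-6) - (6) = 0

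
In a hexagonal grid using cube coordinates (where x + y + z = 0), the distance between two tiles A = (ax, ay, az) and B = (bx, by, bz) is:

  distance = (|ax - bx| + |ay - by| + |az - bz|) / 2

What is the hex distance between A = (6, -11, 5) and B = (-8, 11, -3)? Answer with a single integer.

Answer: 22

Derivation:
|ax - bx| = |6 - (-8)| = 14
|ay - by| = |-11 - 11| = 22
|az - bz| = |5 - (-3)| = 8
distance = (14 + 22 + 8) / 2 = 44 / 2 = 22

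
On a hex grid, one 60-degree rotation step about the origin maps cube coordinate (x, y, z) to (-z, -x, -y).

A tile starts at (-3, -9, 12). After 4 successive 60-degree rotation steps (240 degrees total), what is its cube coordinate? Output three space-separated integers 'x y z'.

Answer: 12 -3 -9

Derivation:
Start: (-3, -9, 12)
Step 1: (-3, -9, 12) -> (-(12), -(-3), -(-9)) = (-12, 3, 9)
Step 2: (-12, 3, 9) -> (-(9), -(-12), -(3)) = (-9, 12, -3)
Step 3: (-9, 12, -3) -> (-(-3), -(-9), -(12)) = (3, 9, -12)
Step 4: (3, 9, -12) -> (-(-12), -(3), -(9)) = (12, -3, -9)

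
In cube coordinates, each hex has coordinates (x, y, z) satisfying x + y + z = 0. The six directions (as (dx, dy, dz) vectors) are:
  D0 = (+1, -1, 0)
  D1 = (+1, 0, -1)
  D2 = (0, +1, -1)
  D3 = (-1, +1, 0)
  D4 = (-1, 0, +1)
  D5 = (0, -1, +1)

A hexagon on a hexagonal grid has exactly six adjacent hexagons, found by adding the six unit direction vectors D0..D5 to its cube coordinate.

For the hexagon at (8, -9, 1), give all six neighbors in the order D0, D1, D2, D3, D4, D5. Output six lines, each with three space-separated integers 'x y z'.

Center: (8, -9, 1). Add each direction:
  D0: (8, -9, 1) + (1, -1, 0) = (9, -10, 1)
  D1: (8, -9, 1) + (1, 0, -1) = (9, -9, 0)
  D2: (8, -9, 1) + (0, 1, -1) = (8, -8, 0)
  D3: (8, -9, 1) + (-1, 1, 0) = (7, -8, 1)
  D4: (8, -9, 1) + (-1, 0, 1) = (7, -9, 2)
  D5: (8, -9, 1) + (0, -1, 1) = (8, -10, 2)

Answer: 9 -10 1
9 -9 0
8 -8 0
7 -8 1
7 -9 2
8 -10 2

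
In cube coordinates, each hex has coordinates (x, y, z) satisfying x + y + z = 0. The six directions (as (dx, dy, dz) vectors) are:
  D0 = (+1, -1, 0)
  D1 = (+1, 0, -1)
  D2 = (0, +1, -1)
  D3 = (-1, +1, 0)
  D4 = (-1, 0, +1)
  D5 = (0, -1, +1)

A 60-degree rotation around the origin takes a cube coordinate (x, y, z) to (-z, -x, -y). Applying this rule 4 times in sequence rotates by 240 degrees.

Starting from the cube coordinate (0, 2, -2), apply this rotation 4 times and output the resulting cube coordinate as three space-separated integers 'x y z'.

Start: (0, 2, -2)
Step 1: (0, 2, -2) -> (-(-2), -(0), -(2)) = (2, 0, -2)
Step 2: (2, 0, -2) -> (-(-2), -(2), -(0)) = (2, -2, 0)
Step 3: (2, -2, 0) -> (-(0), -(2), -(-2)) = (0, -2, 2)
Step 4: (0, -2, 2) -> (-(2), -(0), -(-2)) = (-2, 0, 2)

Answer: -2 0 2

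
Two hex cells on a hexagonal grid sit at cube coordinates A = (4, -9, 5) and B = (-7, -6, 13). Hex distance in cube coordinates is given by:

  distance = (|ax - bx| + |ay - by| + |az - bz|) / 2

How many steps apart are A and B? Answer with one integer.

|ax - bx| = |4 - (-7)| = 11
|ay - by| = |-9 - (-6)| = 3
|az - bz| = |5 - 13| = 8
distance = (11 + 3 + 8) / 2 = 22 / 2 = 11

Answer: 11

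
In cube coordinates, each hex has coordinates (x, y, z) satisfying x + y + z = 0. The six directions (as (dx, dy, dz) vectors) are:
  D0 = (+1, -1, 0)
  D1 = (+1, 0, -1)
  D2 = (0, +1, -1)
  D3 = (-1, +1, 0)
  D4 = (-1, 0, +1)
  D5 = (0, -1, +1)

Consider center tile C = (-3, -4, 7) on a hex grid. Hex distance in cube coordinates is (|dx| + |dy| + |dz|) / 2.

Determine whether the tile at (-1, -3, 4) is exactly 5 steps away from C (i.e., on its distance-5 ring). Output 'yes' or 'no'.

Answer: no

Derivation:
|px - cx| = |-1 - (-3)| = 2
|py - cy| = |-3 - (-4)| = 1
|pz - cz| = |4 - 7| = 3
distance = (2+1+3)/2 = 6/2 = 3
radius = 5; distance != radius -> no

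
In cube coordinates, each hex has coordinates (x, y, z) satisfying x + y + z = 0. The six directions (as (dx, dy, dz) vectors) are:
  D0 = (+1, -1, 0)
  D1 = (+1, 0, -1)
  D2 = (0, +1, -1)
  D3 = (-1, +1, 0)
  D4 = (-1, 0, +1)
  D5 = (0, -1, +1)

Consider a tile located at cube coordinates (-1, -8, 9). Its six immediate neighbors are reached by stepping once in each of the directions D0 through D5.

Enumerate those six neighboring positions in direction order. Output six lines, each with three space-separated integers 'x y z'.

Center: (-1, -8, 9). Add each direction:
  D0: (-1, -8, 9) + (1, -1, 0) = (0, -9, 9)
  D1: (-1, -8, 9) + (1, 0, -1) = (0, -8, 8)
  D2: (-1, -8, 9) + (0, 1, -1) = (-1, -7, 8)
  D3: (-1, -8, 9) + (-1, 1, 0) = (-2, -7, 9)
  D4: (-1, -8, 9) + (-1, 0, 1) = (-2, -8, 10)
  D5: (-1, -8, 9) + (0, -1, 1) = (-1, -9, 10)

Answer: 0 -9 9
0 -8 8
-1 -7 8
-2 -7 9
-2 -8 10
-1 -9 10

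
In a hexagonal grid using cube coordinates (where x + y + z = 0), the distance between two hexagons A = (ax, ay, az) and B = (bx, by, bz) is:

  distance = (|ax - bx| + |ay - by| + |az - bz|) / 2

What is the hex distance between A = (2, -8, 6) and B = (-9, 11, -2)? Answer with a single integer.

|ax - bx| = |2 - (-9)| = 11
|ay - by| = |-8 - 11| = 19
|az - bz| = |6 - (-2)| = 8
distance = (11 + 19 + 8) / 2 = 38 / 2 = 19

Answer: 19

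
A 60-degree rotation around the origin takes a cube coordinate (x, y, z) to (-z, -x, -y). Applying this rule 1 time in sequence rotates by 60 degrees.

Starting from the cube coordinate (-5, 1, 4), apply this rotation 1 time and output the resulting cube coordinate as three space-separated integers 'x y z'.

Start: (-5, 1, 4)
Step 1: (-5, 1, 4) -> (-(4), -(-5), -(1)) = (-4, 5, -1)

Answer: -4 5 -1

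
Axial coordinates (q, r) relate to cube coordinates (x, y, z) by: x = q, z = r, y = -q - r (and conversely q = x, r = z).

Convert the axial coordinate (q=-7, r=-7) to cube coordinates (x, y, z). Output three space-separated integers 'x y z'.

x = q = -7
z = r = -7
y = -x - z = -(-7) - (-7) = 14

Answer: -7 14 -7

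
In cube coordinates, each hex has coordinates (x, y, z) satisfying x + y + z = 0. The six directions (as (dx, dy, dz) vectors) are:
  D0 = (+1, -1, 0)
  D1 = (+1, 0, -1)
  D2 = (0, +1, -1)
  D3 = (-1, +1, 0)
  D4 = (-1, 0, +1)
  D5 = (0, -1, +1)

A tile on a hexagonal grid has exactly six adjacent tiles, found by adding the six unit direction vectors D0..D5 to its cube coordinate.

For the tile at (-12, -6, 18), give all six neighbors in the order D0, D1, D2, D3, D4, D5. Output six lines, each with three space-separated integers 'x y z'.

Center: (-12, -6, 18). Add each direction:
  D0: (-12, -6, 18) + (1, -1, 0) = (-11, -7, 18)
  D1: (-12, -6, 18) + (1, 0, -1) = (-11, -6, 17)
  D2: (-12, -6, 18) + (0, 1, -1) = (-12, -5, 17)
  D3: (-12, -6, 18) + (-1, 1, 0) = (-13, -5, 18)
  D4: (-12, -6, 18) + (-1, 0, 1) = (-13, -6, 19)
  D5: (-12, -6, 18) + (0, -1, 1) = (-12, -7, 19)

Answer: -11 -7 18
-11 -6 17
-12 -5 17
-13 -5 18
-13 -6 19
-12 -7 19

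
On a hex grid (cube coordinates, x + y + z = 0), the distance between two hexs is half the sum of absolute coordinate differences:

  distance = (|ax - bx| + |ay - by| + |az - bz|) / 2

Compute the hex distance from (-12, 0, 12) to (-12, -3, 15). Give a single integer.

Answer: 3

Derivation:
|ax - bx| = |-12 - (-12)| = 0
|ay - by| = |0 - (-3)| = 3
|az - bz| = |12 - 15| = 3
distance = (0 + 3 + 3) / 2 = 6 / 2 = 3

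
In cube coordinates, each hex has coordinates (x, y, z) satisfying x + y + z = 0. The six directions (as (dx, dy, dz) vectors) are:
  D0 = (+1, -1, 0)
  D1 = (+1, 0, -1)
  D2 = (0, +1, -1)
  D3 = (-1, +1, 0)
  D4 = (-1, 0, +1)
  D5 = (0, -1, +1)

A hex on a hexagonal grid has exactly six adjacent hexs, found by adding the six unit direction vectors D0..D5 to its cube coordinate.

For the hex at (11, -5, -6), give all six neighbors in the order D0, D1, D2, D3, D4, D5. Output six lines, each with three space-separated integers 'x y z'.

Answer: 12 -6 -6
12 -5 -7
11 -4 -7
10 -4 -6
10 -5 -5
11 -6 -5

Derivation:
Center: (11, -5, -6). Add each direction:
  D0: (11, -5, -6) + (1, -1, 0) = (12, -6, -6)
  D1: (11, -5, -6) + (1, 0, -1) = (12, -5, -7)
  D2: (11, -5, -6) + (0, 1, -1) = (11, -4, -7)
  D3: (11, -5, -6) + (-1, 1, 0) = (10, -4, -6)
  D4: (11, -5, -6) + (-1, 0, 1) = (10, -5, -5)
  D5: (11, -5, -6) + (0, -1, 1) = (11, -6, -5)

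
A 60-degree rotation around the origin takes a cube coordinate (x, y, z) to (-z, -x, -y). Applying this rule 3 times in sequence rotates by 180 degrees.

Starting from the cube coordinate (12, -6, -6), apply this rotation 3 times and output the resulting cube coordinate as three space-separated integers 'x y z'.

Answer: -12 6 6

Derivation:
Start: (12, -6, -6)
Step 1: (12, -6, -6) -> (-(-6), -(12), -(-6)) = (6, -12, 6)
Step 2: (6, -12, 6) -> (-(6), -(6), -(-12)) = (-6, -6, 12)
Step 3: (-6, -6, 12) -> (-(12), -(-6), -(-6)) = (-12, 6, 6)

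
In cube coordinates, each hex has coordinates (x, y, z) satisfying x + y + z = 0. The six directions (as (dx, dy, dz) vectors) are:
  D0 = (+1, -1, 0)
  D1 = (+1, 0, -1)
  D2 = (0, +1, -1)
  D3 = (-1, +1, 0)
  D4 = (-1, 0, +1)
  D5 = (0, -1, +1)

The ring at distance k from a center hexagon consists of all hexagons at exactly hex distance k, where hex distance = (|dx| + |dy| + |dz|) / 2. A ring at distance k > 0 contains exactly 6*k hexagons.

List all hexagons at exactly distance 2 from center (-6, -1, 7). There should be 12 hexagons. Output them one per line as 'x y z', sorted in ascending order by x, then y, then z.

Walk ring at distance 2 from (-6, -1, 7):
Start at center + D4*2 = (-8, -1, 9)
  hex 0: (-8, -1, 9)
  hex 1: (-7, -2, 9)
  hex 2: (-6, -3, 9)
  hex 3: (-5, -3, 8)
  hex 4: (-4, -3, 7)
  hex 5: (-4, -2, 6)
  hex 6: (-4, -1, 5)
  hex 7: (-5, 0, 5)
  hex 8: (-6, 1, 5)
  hex 9: (-7, 1, 6)
  hex 10: (-8, 1, 7)
  hex 11: (-8, 0, 8)
Sorted: 12 hexes.

Answer: -8 -1 9
-8 0 8
-8 1 7
-7 -2 9
-7 1 6
-6 -3 9
-6 1 5
-5 -3 8
-5 0 5
-4 -3 7
-4 -2 6
-4 -1 5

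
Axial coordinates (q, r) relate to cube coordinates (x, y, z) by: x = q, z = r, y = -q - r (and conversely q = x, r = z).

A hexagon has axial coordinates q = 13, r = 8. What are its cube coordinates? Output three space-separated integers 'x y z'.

Answer: 13 -21 8

Derivation:
x = q = 13
z = r = 8
y = -x - z = -(13) - (8) = -21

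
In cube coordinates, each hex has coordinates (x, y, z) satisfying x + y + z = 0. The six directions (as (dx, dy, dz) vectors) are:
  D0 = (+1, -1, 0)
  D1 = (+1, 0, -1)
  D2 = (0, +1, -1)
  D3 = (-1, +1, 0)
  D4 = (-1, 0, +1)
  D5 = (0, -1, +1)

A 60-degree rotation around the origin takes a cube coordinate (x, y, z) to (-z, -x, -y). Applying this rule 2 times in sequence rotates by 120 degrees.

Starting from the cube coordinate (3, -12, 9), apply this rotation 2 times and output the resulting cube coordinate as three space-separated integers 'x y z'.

Start: (3, -12, 9)
Step 1: (3, -12, 9) -> (-(9), -(3), -(-12)) = (-9, -3, 12)
Step 2: (-9, -3, 12) -> (-(12), -(-9), -(-3)) = (-12, 9, 3)

Answer: -12 9 3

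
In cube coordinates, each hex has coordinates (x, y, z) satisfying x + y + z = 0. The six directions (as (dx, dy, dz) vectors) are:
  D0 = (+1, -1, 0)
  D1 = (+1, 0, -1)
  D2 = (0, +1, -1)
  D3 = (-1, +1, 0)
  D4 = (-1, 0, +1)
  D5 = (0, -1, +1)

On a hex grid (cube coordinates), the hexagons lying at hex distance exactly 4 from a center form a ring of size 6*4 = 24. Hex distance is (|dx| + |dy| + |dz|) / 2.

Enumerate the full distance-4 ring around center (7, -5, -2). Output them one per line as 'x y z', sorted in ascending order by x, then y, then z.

Answer: 3 -5 2
3 -4 1
3 -3 0
3 -2 -1
3 -1 -2
4 -6 2
4 -1 -3
5 -7 2
5 -1 -4
6 -8 2
6 -1 -5
7 -9 2
7 -1 -6
8 -9 1
8 -2 -6
9 -9 0
9 -3 -6
10 -9 -1
10 -4 -6
11 -9 -2
11 -8 -3
11 -7 -4
11 -6 -5
11 -5 -6

Derivation:
Walk ring at distance 4 from (7, -5, -2):
Start at center + D4*4 = (3, -5, 2)
  hex 0: (3, -5, 2)
  hex 1: (4, -6, 2)
  hex 2: (5, -7, 2)
  hex 3: (6, -8, 2)
  hex 4: (7, -9, 2)
  hex 5: (8, -9, 1)
  hex 6: (9, -9, 0)
  hex 7: (10, -9, -1)
  hex 8: (11, -9, -2)
  hex 9: (11, -8, -3)
  hex 10: (11, -7, -4)
  hex 11: (11, -6, -5)
  hex 12: (11, -5, -6)
  hex 13: (10, -4, -6)
  hex 14: (9, -3, -6)
  hex 15: (8, -2, -6)
  hex 16: (7, -1, -6)
  hex 17: (6, -1, -5)
  hex 18: (5, -1, -4)
  hex 19: (4, -1, -3)
  hex 20: (3, -1, -2)
  hex 21: (3, -2, -1)
  hex 22: (3, -3, 0)
  hex 23: (3, -4, 1)
Sorted: 24 hexes.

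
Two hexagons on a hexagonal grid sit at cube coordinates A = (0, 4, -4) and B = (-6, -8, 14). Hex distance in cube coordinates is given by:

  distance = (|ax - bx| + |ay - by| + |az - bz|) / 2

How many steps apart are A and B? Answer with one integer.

Answer: 18

Derivation:
|ax - bx| = |0 - (-6)| = 6
|ay - by| = |4 - (-8)| = 12
|az - bz| = |-4 - 14| = 18
distance = (6 + 12 + 18) / 2 = 36 / 2 = 18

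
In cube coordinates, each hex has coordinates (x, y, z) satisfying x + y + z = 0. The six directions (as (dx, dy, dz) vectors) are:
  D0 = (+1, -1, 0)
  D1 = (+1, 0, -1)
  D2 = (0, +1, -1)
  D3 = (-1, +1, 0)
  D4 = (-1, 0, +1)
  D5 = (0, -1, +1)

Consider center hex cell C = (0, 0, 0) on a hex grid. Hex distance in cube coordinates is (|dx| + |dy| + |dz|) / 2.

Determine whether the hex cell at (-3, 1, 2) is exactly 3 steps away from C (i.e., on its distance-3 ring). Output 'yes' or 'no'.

Answer: yes

Derivation:
|px - cx| = |-3 - 0| = 3
|py - cy| = |1 - 0| = 1
|pz - cz| = |2 - 0| = 2
distance = (3+1+2)/2 = 6/2 = 3
radius = 3; distance == radius -> yes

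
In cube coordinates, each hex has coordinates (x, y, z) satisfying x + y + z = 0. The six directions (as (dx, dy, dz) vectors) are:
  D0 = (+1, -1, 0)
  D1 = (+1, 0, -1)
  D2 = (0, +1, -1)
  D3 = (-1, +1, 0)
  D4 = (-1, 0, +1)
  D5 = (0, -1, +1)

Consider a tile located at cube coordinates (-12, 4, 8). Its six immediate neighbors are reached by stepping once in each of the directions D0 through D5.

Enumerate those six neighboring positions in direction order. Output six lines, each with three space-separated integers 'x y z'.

Center: (-12, 4, 8). Add each direction:
  D0: (-12, 4, 8) + (1, -1, 0) = (-11, 3, 8)
  D1: (-12, 4, 8) + (1, 0, -1) = (-11, 4, 7)
  D2: (-12, 4, 8) + (0, 1, -1) = (-12, 5, 7)
  D3: (-12, 4, 8) + (-1, 1, 0) = (-13, 5, 8)
  D4: (-12, 4, 8) + (-1, 0, 1) = (-13, 4, 9)
  D5: (-12, 4, 8) + (0, -1, 1) = (-12, 3, 9)

Answer: -11 3 8
-11 4 7
-12 5 7
-13 5 8
-13 4 9
-12 3 9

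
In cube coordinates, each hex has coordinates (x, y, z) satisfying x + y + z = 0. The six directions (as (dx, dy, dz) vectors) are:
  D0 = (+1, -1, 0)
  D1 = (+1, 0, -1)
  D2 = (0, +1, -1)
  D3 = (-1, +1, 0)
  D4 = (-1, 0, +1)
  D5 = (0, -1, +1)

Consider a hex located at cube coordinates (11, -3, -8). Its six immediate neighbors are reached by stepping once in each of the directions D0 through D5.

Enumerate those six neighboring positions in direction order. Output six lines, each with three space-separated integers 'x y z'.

Answer: 12 -4 -8
12 -3 -9
11 -2 -9
10 -2 -8
10 -3 -7
11 -4 -7

Derivation:
Center: (11, -3, -8). Add each direction:
  D0: (11, -3, -8) + (1, -1, 0) = (12, -4, -8)
  D1: (11, -3, -8) + (1, 0, -1) = (12, -3, -9)
  D2: (11, -3, -8) + (0, 1, -1) = (11, -2, -9)
  D3: (11, -3, -8) + (-1, 1, 0) = (10, -2, -8)
  D4: (11, -3, -8) + (-1, 0, 1) = (10, -3, -7)
  D5: (11, -3, -8) + (0, -1, 1) = (11, -4, -7)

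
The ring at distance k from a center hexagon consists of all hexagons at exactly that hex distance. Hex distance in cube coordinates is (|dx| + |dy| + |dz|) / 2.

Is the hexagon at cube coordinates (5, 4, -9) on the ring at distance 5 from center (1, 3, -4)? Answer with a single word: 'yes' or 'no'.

Answer: yes

Derivation:
|px - cx| = |5 - 1| = 4
|py - cy| = |4 - 3| = 1
|pz - cz| = |-9 - (-4)| = 5
distance = (4+1+5)/2 = 10/2 = 5
radius = 5; distance == radius -> yes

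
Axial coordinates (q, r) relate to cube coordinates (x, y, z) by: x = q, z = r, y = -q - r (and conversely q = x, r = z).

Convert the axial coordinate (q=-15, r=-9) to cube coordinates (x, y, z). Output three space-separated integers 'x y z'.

Answer: -15 24 -9

Derivation:
x = q = -15
z = r = -9
y = -x - z = -(-15) - (-9) = 24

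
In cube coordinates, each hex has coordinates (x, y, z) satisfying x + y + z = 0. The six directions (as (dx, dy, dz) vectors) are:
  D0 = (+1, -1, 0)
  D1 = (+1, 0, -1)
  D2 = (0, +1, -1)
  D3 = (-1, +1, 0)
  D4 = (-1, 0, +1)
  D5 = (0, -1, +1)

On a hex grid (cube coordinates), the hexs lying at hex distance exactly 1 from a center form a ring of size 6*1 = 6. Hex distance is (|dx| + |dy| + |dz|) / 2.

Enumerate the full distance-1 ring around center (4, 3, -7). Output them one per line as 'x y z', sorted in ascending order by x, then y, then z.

Walk ring at distance 1 from (4, 3, -7):
Start at center + D4*1 = (3, 3, -6)
  hex 0: (3, 3, -6)
  hex 1: (4, 2, -6)
  hex 2: (5, 2, -7)
  hex 3: (5, 3, -8)
  hex 4: (4, 4, -8)
  hex 5: (3, 4, -7)
Sorted: 6 hexes.

Answer: 3 3 -6
3 4 -7
4 2 -6
4 4 -8
5 2 -7
5 3 -8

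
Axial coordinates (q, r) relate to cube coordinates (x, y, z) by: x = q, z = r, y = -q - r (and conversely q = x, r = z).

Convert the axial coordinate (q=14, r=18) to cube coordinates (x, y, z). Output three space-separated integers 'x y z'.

Answer: 14 -32 18

Derivation:
x = q = 14
z = r = 18
y = -x - z = -(14) - (18) = -32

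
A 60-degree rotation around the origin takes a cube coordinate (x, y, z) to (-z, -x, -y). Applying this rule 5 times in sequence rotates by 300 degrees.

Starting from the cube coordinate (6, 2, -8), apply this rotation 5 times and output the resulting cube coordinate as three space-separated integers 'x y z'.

Answer: -2 8 -6

Derivation:
Start: (6, 2, -8)
Step 1: (6, 2, -8) -> (-(-8), -(6), -(2)) = (8, -6, -2)
Step 2: (8, -6, -2) -> (-(-2), -(8), -(-6)) = (2, -8, 6)
Step 3: (2, -8, 6) -> (-(6), -(2), -(-8)) = (-6, -2, 8)
Step 4: (-6, -2, 8) -> (-(8), -(-6), -(-2)) = (-8, 6, 2)
Step 5: (-8, 6, 2) -> (-(2), -(-8), -(6)) = (-2, 8, -6)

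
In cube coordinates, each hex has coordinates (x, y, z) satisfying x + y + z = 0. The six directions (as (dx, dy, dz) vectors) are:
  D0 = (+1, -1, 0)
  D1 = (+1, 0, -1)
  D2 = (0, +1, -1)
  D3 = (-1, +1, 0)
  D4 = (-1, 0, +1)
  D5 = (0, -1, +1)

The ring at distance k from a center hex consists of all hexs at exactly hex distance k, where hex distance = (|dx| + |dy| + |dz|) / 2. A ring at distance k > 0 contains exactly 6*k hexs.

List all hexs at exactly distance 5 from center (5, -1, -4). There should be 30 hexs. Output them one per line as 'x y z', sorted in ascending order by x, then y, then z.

Answer: 0 -1 1
0 0 0
0 1 -1
0 2 -2
0 3 -3
0 4 -4
1 -2 1
1 4 -5
2 -3 1
2 4 -6
3 -4 1
3 4 -7
4 -5 1
4 4 -8
5 -6 1
5 4 -9
6 -6 0
6 3 -9
7 -6 -1
7 2 -9
8 -6 -2
8 1 -9
9 -6 -3
9 0 -9
10 -6 -4
10 -5 -5
10 -4 -6
10 -3 -7
10 -2 -8
10 -1 -9

Derivation:
Walk ring at distance 5 from (5, -1, -4):
Start at center + D4*5 = (0, -1, 1)
  hex 0: (0, -1, 1)
  hex 1: (1, -2, 1)
  hex 2: (2, -3, 1)
  hex 3: (3, -4, 1)
  hex 4: (4, -5, 1)
  hex 5: (5, -6, 1)
  hex 6: (6, -6, 0)
  hex 7: (7, -6, -1)
  hex 8: (8, -6, -2)
  hex 9: (9, -6, -3)
  hex 10: (10, -6, -4)
  hex 11: (10, -5, -5)
  hex 12: (10, -4, -6)
  hex 13: (10, -3, -7)
  hex 14: (10, -2, -8)
  hex 15: (10, -1, -9)
  hex 16: (9, 0, -9)
  hex 17: (8, 1, -9)
  hex 18: (7, 2, -9)
  hex 19: (6, 3, -9)
  hex 20: (5, 4, -9)
  hex 21: (4, 4, -8)
  hex 22: (3, 4, -7)
  hex 23: (2, 4, -6)
  hex 24: (1, 4, -5)
  hex 25: (0, 4, -4)
  hex 26: (0, 3, -3)
  hex 27: (0, 2, -2)
  hex 28: (0, 1, -1)
  hex 29: (0, 0, 0)
Sorted: 30 hexes.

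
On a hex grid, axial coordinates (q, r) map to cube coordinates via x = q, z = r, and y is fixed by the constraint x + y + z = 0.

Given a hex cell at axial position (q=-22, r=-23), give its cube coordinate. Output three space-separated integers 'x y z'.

Answer: -22 45 -23

Derivation:
x = q = -22
z = r = -23
y = -x - z = -(-22) - (-23) = 45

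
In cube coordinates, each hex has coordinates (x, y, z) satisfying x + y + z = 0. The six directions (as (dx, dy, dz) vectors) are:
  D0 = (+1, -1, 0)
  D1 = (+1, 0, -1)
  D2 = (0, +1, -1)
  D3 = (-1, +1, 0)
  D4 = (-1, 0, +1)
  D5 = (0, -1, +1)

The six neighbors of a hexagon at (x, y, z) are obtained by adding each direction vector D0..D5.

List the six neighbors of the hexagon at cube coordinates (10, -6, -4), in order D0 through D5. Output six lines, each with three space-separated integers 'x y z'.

Answer: 11 -7 -4
11 -6 -5
10 -5 -5
9 -5 -4
9 -6 -3
10 -7 -3

Derivation:
Center: (10, -6, -4). Add each direction:
  D0: (10, -6, -4) + (1, -1, 0) = (11, -7, -4)
  D1: (10, -6, -4) + (1, 0, -1) = (11, -6, -5)
  D2: (10, -6, -4) + (0, 1, -1) = (10, -5, -5)
  D3: (10, -6, -4) + (-1, 1, 0) = (9, -5, -4)
  D4: (10, -6, -4) + (-1, 0, 1) = (9, -6, -3)
  D5: (10, -6, -4) + (0, -1, 1) = (10, -7, -3)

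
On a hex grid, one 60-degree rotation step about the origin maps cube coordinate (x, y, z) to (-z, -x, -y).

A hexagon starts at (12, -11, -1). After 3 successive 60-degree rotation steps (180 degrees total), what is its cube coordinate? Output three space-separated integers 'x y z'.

Answer: -12 11 1

Derivation:
Start: (12, -11, -1)
Step 1: (12, -11, -1) -> (-(-1), -(12), -(-11)) = (1, -12, 11)
Step 2: (1, -12, 11) -> (-(11), -(1), -(-12)) = (-11, -1, 12)
Step 3: (-11, -1, 12) -> (-(12), -(-11), -(-1)) = (-12, 11, 1)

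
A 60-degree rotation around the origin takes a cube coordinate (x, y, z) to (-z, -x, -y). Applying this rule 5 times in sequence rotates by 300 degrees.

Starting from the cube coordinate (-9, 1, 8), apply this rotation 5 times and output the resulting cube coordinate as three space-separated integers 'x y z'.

Answer: -1 -8 9

Derivation:
Start: (-9, 1, 8)
Step 1: (-9, 1, 8) -> (-(8), -(-9), -(1)) = (-8, 9, -1)
Step 2: (-8, 9, -1) -> (-(-1), -(-8), -(9)) = (1, 8, -9)
Step 3: (1, 8, -9) -> (-(-9), -(1), -(8)) = (9, -1, -8)
Step 4: (9, -1, -8) -> (-(-8), -(9), -(-1)) = (8, -9, 1)
Step 5: (8, -9, 1) -> (-(1), -(8), -(-9)) = (-1, -8, 9)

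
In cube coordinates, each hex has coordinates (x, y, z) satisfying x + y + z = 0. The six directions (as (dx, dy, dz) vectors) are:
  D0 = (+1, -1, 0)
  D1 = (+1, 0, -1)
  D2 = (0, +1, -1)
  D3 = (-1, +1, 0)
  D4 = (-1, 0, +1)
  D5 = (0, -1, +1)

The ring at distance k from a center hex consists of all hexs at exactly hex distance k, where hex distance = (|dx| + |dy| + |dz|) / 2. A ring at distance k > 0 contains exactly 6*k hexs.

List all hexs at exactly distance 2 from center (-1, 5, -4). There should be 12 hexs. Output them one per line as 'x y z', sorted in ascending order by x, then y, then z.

Walk ring at distance 2 from (-1, 5, -4):
Start at center + D4*2 = (-3, 5, -2)
  hex 0: (-3, 5, -2)
  hex 1: (-2, 4, -2)
  hex 2: (-1, 3, -2)
  hex 3: (0, 3, -3)
  hex 4: (1, 3, -4)
  hex 5: (1, 4, -5)
  hex 6: (1, 5, -6)
  hex 7: (0, 6, -6)
  hex 8: (-1, 7, -6)
  hex 9: (-2, 7, -5)
  hex 10: (-3, 7, -4)
  hex 11: (-3, 6, -3)
Sorted: 12 hexes.

Answer: -3 5 -2
-3 6 -3
-3 7 -4
-2 4 -2
-2 7 -5
-1 3 -2
-1 7 -6
0 3 -3
0 6 -6
1 3 -4
1 4 -5
1 5 -6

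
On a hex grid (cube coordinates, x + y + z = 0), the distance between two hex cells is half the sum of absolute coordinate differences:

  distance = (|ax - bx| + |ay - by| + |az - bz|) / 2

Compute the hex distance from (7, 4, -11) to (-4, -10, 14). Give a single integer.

Answer: 25

Derivation:
|ax - bx| = |7 - (-4)| = 11
|ay - by| = |4 - (-10)| = 14
|az - bz| = |-11 - 14| = 25
distance = (11 + 14 + 25) / 2 = 50 / 2 = 25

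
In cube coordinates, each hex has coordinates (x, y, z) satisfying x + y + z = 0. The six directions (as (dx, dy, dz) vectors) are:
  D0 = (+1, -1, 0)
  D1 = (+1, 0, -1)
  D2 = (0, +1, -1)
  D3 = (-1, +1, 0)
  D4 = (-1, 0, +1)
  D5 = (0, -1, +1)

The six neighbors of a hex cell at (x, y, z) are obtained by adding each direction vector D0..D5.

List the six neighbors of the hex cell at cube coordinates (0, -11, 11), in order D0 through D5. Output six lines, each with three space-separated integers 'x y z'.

Center: (0, -11, 11). Add each direction:
  D0: (0, -11, 11) + (1, -1, 0) = (1, -12, 11)
  D1: (0, -11, 11) + (1, 0, -1) = (1, -11, 10)
  D2: (0, -11, 11) + (0, 1, -1) = (0, -10, 10)
  D3: (0, -11, 11) + (-1, 1, 0) = (-1, -10, 11)
  D4: (0, -11, 11) + (-1, 0, 1) = (-1, -11, 12)
  D5: (0, -11, 11) + (0, -1, 1) = (0, -12, 12)

Answer: 1 -12 11
1 -11 10
0 -10 10
-1 -10 11
-1 -11 12
0 -12 12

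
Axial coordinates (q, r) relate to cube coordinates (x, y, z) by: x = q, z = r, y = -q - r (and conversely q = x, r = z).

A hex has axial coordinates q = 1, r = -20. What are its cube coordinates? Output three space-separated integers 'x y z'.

x = q = 1
z = r = -20
y = -x - z = -(1) - (-20) = 19

Answer: 1 19 -20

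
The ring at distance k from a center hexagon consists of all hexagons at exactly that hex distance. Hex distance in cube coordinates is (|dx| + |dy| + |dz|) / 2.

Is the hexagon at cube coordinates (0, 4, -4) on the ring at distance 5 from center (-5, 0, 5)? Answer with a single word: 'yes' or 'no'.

Answer: no

Derivation:
|px - cx| = |0 - (-5)| = 5
|py - cy| = |4 - 0| = 4
|pz - cz| = |-4 - 5| = 9
distance = (5+4+9)/2 = 18/2 = 9
radius = 5; distance != radius -> no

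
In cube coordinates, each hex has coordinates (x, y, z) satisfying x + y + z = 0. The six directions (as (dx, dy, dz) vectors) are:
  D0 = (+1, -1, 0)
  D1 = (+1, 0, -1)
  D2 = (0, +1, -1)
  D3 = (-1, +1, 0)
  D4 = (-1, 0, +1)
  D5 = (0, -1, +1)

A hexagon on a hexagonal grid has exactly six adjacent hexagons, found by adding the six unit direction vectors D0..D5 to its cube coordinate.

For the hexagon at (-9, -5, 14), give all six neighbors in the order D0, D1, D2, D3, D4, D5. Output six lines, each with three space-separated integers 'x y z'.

Center: (-9, -5, 14). Add each direction:
  D0: (-9, -5, 14) + (1, -1, 0) = (-8, -6, 14)
  D1: (-9, -5, 14) + (1, 0, -1) = (-8, -5, 13)
  D2: (-9, -5, 14) + (0, 1, -1) = (-9, -4, 13)
  D3: (-9, -5, 14) + (-1, 1, 0) = (-10, -4, 14)
  D4: (-9, -5, 14) + (-1, 0, 1) = (-10, -5, 15)
  D5: (-9, -5, 14) + (0, -1, 1) = (-9, -6, 15)

Answer: -8 -6 14
-8 -5 13
-9 -4 13
-10 -4 14
-10 -5 15
-9 -6 15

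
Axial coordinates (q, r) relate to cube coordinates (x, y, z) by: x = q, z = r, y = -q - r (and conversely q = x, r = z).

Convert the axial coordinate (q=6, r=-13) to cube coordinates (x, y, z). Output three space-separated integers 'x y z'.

Answer: 6 7 -13

Derivation:
x = q = 6
z = r = -13
y = -x - z = -(6) - (-13) = 7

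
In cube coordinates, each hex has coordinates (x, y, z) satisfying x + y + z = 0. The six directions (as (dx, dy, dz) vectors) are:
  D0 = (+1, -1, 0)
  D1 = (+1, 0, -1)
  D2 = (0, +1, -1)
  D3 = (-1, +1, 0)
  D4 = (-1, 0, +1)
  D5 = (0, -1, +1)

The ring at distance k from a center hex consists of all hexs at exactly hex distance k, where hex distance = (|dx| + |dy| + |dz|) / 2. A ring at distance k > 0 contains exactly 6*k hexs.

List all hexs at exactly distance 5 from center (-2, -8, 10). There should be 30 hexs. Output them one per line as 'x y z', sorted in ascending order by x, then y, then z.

Answer: -7 -8 15
-7 -7 14
-7 -6 13
-7 -5 12
-7 -4 11
-7 -3 10
-6 -9 15
-6 -3 9
-5 -10 15
-5 -3 8
-4 -11 15
-4 -3 7
-3 -12 15
-3 -3 6
-2 -13 15
-2 -3 5
-1 -13 14
-1 -4 5
0 -13 13
0 -5 5
1 -13 12
1 -6 5
2 -13 11
2 -7 5
3 -13 10
3 -12 9
3 -11 8
3 -10 7
3 -9 6
3 -8 5

Derivation:
Walk ring at distance 5 from (-2, -8, 10):
Start at center + D4*5 = (-7, -8, 15)
  hex 0: (-7, -8, 15)
  hex 1: (-6, -9, 15)
  hex 2: (-5, -10, 15)
  hex 3: (-4, -11, 15)
  hex 4: (-3, -12, 15)
  hex 5: (-2, -13, 15)
  hex 6: (-1, -13, 14)
  hex 7: (0, -13, 13)
  hex 8: (1, -13, 12)
  hex 9: (2, -13, 11)
  hex 10: (3, -13, 10)
  hex 11: (3, -12, 9)
  hex 12: (3, -11, 8)
  hex 13: (3, -10, 7)
  hex 14: (3, -9, 6)
  hex 15: (3, -8, 5)
  hex 16: (2, -7, 5)
  hex 17: (1, -6, 5)
  hex 18: (0, -5, 5)
  hex 19: (-1, -4, 5)
  hex 20: (-2, -3, 5)
  hex 21: (-3, -3, 6)
  hex 22: (-4, -3, 7)
  hex 23: (-5, -3, 8)
  hex 24: (-6, -3, 9)
  hex 25: (-7, -3, 10)
  hex 26: (-7, -4, 11)
  hex 27: (-7, -5, 12)
  hex 28: (-7, -6, 13)
  hex 29: (-7, -7, 14)
Sorted: 30 hexes.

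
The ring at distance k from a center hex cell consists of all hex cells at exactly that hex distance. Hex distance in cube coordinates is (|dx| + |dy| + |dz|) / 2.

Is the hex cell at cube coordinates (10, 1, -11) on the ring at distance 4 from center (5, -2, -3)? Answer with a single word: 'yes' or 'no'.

Answer: no

Derivation:
|px - cx| = |10 - 5| = 5
|py - cy| = |1 - (-2)| = 3
|pz - cz| = |-11 - (-3)| = 8
distance = (5+3+8)/2 = 16/2 = 8
radius = 4; distance != radius -> no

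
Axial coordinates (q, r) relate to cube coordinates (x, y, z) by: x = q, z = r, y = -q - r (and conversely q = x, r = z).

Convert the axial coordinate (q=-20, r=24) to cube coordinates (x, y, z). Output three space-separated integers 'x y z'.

Answer: -20 -4 24

Derivation:
x = q = -20
z = r = 24
y = -x - z = -(-20) - (24) = -4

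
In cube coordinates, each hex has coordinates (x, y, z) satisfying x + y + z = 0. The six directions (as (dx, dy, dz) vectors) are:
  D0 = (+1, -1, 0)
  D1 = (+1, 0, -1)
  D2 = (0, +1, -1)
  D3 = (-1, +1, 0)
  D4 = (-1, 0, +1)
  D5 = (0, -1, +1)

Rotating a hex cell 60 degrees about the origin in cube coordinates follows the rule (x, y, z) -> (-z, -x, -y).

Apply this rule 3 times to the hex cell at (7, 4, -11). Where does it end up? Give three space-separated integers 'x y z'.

Answer: -7 -4 11

Derivation:
Start: (7, 4, -11)
Step 1: (7, 4, -11) -> (-(-11), -(7), -(4)) = (11, -7, -4)
Step 2: (11, -7, -4) -> (-(-4), -(11), -(-7)) = (4, -11, 7)
Step 3: (4, -11, 7) -> (-(7), -(4), -(-11)) = (-7, -4, 11)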